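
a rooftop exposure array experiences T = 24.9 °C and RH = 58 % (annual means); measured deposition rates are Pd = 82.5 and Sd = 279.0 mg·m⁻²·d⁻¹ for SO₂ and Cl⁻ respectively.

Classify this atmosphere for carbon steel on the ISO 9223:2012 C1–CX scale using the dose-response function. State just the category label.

carbon steel: f(T) = -0.054·(T−10) [T>10 °C] = -0.8046
  SO₂ term: 1.77·82.5^0.52·exp(0.02·58-0.8046) = 25.05
  Cl⁻ term: 0.102·279.0^0.62·exp(0.033·58+0.04·24.9) = 61.47
  sum: 25.05 + 61.47 → r_corr = 86.53 μm/a
Category bounds: 80…200 μm/a bracket r_corr ⇒ C5

C5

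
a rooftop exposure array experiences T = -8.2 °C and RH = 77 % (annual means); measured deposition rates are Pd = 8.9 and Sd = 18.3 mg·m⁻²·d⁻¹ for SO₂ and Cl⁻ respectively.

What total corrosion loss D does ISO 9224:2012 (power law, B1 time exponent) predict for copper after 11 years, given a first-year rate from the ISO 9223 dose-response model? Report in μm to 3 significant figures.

copper: T≤10 °C ⇒ hinge +0.126·(-8.2−10) = -2.2932
  Pd branch = 0.0053·Pd^0.26·e^(0.059·RH+f) = 0.08876 μm/a
  Cl⁻ term: 0.01025·18.3^0.27·exp(0.036·77+0.049·-8.2) = 0.2404
  sum: 0.08876 + 0.2404 → r_corr = 0.3292 μm/a
ISO 9224: D(t) = r_corr · t^b with b = 0.667 (copper, B1)
  D(11) = 0.3292 × 11^0.667 = 0.3292 × 4.95 = 1.629 μm

D(11) = 1.63 μm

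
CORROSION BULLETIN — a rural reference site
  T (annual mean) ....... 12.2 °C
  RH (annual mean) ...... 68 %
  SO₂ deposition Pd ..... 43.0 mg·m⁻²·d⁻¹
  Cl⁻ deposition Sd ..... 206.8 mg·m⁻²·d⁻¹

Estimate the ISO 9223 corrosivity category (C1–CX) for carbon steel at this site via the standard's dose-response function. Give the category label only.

C5

carbon steel: T>10 °C ⇒ hinge -0.054·(12.2−10) = -0.1188
  sulphur-dioxide contribution → 43.29 μm/a
  chloride contribution → 42.73 μm/a
  total first-year rate 86.02 μm/a
ISO 9223 Table 2 (carbon steel): 80 < 86 ≤ 200 μm/a ⇒ C5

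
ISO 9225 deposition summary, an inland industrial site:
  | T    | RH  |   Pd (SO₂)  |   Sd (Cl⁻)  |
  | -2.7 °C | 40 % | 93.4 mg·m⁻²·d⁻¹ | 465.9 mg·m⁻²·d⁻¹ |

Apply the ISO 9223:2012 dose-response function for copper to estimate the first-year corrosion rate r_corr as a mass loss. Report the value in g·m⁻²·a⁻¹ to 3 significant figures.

copper: temperature factor f = +0.126·(-12.7) = -1.6002
  SO₂ term: 0.0053·93.4^0.26·exp(0.059·40-1.6002) = 0.03686
  Sd branch = 0.01025·Sd^0.27·e^(0.036·RH+0.049·T) = 0.1991 μm/a
  sum: 0.03686 + 0.1991 → r_corr = 0.236 μm/a
Convert to mass loss: 0.236 μm/a × 8.96 g/cm³ = 2.114 g·m⁻²·a⁻¹

r_corr = 2.11 g·m⁻²·a⁻¹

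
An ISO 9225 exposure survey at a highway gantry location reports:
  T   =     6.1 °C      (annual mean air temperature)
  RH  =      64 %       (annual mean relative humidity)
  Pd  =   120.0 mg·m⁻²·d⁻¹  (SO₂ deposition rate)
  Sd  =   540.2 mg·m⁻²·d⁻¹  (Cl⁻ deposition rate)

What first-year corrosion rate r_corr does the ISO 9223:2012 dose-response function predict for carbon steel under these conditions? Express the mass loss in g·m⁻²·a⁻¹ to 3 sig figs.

r_corr = 753 g·m⁻²·a⁻¹

carbon steel: T≤10 °C ⇒ hinge +0.150·(6.1−10) = -0.5850
  sulphur-dioxide contribution → 42.75 μm/a
  chloride contribution → 53.21 μm/a
  total first-year rate 95.96 μm/a
Convert to mass loss: 95.96 μm/a × 7.85 g/cm³ = 753.3 g·m⁻²·a⁻¹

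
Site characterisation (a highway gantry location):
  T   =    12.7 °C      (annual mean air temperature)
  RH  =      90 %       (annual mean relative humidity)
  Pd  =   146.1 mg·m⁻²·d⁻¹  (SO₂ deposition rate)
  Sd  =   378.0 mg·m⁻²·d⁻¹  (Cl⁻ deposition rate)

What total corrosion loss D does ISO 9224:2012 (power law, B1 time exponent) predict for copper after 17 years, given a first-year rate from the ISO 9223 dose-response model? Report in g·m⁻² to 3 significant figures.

copper: f(T) = -0.080·(T−10) [T>10 °C] = -0.2160
  Pd branch = 0.0053·Pd^0.26·e^(0.059·RH+f) = 3.158 μm/a
  Cl⁻ term: 0.01025·378.0^0.27·exp(0.036·90+0.049·12.7) = 2.421
  sum: 3.158 + 2.421 → r_corr = 5.579 μm/a
Long-term exponent b (ISO 9224 Table 2, B1) = 0.667
  D(17) = 5.579 × 17^0.667 = 5.579 × 6.618 = 36.92 μm
  Mass loss = 36.92 μm × 8.96 g/cm³ = 330.8 g·m⁻²

D(17) = 331 g·m⁻²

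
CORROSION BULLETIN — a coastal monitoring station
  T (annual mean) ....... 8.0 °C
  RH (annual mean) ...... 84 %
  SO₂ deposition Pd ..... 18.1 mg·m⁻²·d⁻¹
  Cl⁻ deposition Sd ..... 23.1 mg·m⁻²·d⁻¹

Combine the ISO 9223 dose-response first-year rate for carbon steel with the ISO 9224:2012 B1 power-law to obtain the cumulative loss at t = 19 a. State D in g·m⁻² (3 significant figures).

D(19) = 1.74e+03 g·m⁻²

carbon steel: temperature factor f = +0.150·(-2.0) = -0.3000
  Pd branch = 1.77·Pd^0.52·e^(0.02·RH+f) = 31.72 μm/a
  Sd branch = 0.102·Sd^0.62·e^(0.033·RH+0.04·T) = 15.74 μm/a
  r_corr = 31.72 + 15.74 = 47.45 μm/a
Power-law: D(19) = r_corr · 19^0.523
  D(19) = 47.45 × 19^0.523 = 47.45 × 4.664 = 221.3 μm
  Mass loss = 221.3 μm × 7.85 g/cm³ = 1737 g·m⁻²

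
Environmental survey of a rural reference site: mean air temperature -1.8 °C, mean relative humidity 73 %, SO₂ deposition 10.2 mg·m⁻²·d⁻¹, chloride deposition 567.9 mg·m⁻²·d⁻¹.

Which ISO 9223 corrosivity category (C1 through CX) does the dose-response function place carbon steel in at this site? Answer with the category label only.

C4

carbon steel: temperature factor f = +0.150·(-11.8) = -1.7700
  SO₂ term: 1.77·10.2^0.52·exp(0.02·73-1.7700) = 4.343
  Sd branch = 0.102·Sd^0.62·e^(0.033·RH+0.04·T) = 53.85 μm/a
  r_corr = 4.343 + 53.85 = 58.19 μm/a
58.2 μm/a falls in (50, 80] for carbon steel → category C4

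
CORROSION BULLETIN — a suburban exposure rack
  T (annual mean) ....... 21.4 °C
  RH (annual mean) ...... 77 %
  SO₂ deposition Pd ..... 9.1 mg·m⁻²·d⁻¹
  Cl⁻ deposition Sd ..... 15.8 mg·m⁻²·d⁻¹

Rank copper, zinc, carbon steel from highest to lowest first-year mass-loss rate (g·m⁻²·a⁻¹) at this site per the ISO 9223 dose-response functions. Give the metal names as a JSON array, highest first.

copper: f(T) = -0.080·(T−10) [T>10 °C] = -0.9120
  Pd branch = 0.0053·Pd^0.26·e^(0.059·RH+f) = 0.3553 μm/a
  Sd branch = 0.01025·Sd^0.27·e^(0.036·RH+0.049·T) = 0.9854 μm/a
  r_corr = 0.3553 + 0.9854 = 1.341 μm/a
  mass loss = 1.341 μm/a × 8.96 g/cm³ = 12.01 g·m⁻²·a⁻¹
zinc: temperature factor f = -0.071·(11.4) = -0.8094
  SO₂ term: 0.0129·9.1^0.44·exp(0.046·77-0.8094) = 0.524
  Sd branch = 0.0175·Sd^0.57·e^(0.008·RH+0.085·T) = 0.9633 μm/a
  sum: 0.524 + 0.9633 → r_corr = 1.487 μm/a
  mass loss = 1.487 μm/a × 7.14 g/cm³ = 10.62 g·m⁻²·a⁻¹
carbon steel: temperature factor f = -0.054·(11.4) = -0.6156
  Pd branch = 1.77·Pd^0.52·e^(0.02·RH+f) = 14.06 μm/a
  Sd branch = 0.102·Sd^0.62·e^(0.033·RH+0.04·T) = 16.87 μm/a
  r_corr = 14.06 + 16.87 = 30.93 μm/a
  mass loss = 30.93 μm/a × 7.85 g/cm³ = 242.8 g·m⁻²·a⁻¹
Ordering by g·m⁻²·a⁻¹: carbon steel (243) > copper (12) > zinc (10.6)

["carbon steel", "copper", "zinc"]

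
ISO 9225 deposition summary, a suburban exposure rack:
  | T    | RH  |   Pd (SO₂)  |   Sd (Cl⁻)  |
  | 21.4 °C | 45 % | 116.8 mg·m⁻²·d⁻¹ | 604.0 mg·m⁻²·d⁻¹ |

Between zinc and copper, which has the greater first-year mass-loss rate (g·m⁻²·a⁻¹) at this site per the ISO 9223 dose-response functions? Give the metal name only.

zinc: T>10 °C ⇒ hinge -0.071·(21.4−10) = -0.8094
  SO₂ term: 0.0129·116.8^0.44·exp(0.046·45-0.8094) = 0.3696
  Cl⁻ term: 0.0175·604.0^0.57·exp(0.008·45+0.085·21.4) = 5.951
  r_corr = 0.3696 + 5.951 = 6.32 μm/a
  mass loss = 6.32 μm/a × 7.14 g/cm³ = 45.13 g·m⁻²·a⁻¹
copper: T>10 °C ⇒ hinge -0.080·(21.4−10) = -0.9120
  SO₂ term: 0.0053·116.8^0.26·exp(0.059·45-0.9120) = 0.1044
  Cl⁻ term: 0.01025·604.0^0.27·exp(0.036·45+0.049·21.4) = 0.8328
  sum: 0.1044 + 0.8328 → r_corr = 0.9373 μm/a
  mass loss = 0.9373 μm/a × 8.96 g/cm³ = 8.398 g·m⁻²·a⁻¹
Ordering by g·m⁻²·a⁻¹: zinc (45.1) > copper (8.4)

zinc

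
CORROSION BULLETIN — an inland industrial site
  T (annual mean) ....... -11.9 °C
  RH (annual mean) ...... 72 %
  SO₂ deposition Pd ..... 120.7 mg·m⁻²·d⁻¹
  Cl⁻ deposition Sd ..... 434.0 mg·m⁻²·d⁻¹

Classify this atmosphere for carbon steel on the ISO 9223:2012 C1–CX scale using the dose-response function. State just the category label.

carbon steel: f(T) = +0.150·(T−10) [T≤10 °C] = -3.2850
  Pd branch = 1.77·Pd^0.52·e^(0.02·RH+f) = 3.382 μm/a
  Cl⁻ term: 0.102·434.0^0.62·exp(0.033·72+0.04·-11.9) = 29.44
  sum: 3.382 + 29.44 → r_corr = 32.83 μm/a
32.8 μm/a falls in (25, 50] for carbon steel → category C3

C3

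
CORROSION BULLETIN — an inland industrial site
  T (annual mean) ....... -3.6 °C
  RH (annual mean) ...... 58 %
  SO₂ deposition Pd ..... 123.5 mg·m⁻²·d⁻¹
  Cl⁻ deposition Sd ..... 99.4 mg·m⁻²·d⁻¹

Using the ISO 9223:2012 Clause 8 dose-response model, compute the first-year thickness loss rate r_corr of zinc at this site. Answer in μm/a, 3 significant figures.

r_corr = 1.20 μm/a

zinc: T≤10 °C ⇒ hinge +0.038·(-3.6−10) = -0.5168
  Pd branch = 0.0129·Pd^0.44·e^(0.046·RH+f) = 0.9229 μm/a
  Sd branch = 0.0175·Sd^0.57·e^(0.008·RH+0.085·T) = 0.2819 μm/a
  sum: 0.9229 + 0.2819 → r_corr = 1.205 μm/a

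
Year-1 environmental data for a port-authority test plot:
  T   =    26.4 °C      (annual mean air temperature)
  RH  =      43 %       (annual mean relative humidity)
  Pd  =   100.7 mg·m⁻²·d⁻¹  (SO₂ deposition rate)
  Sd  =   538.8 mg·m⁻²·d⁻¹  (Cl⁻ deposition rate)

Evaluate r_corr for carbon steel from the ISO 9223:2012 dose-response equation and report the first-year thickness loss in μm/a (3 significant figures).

r_corr = 78.8 μm/a

carbon steel: T>10 °C ⇒ hinge -0.054·(26.4−10) = -0.8856
  Pd branch = 1.77·Pd^0.52·e^(0.02·RH+f) = 18.99 μm/a
  Sd branch = 0.102·Sd^0.62·e^(0.033·RH+0.04·T) = 59.84 μm/a
  sum: 18.99 + 59.84 → r_corr = 78.82 μm/a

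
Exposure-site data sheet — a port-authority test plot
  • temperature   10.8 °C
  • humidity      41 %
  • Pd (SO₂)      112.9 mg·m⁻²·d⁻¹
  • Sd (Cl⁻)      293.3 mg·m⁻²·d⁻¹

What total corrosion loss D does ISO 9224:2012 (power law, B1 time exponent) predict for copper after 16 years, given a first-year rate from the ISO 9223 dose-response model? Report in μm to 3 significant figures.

D(16) = 3.46 μm

copper: temperature factor f = -0.080·(0.8) = -0.0640
  Pd branch = 0.0053·Pd^0.26·e^(0.059·RH+f) = 0.1909 μm/a
  Cl⁻ term: 0.01025·293.3^0.27·exp(0.036·41+0.049·10.8) = 0.353
  sum: 0.1909 + 0.353 → r_corr = 0.5438 μm/a
ISO 9224: D(t) = r_corr · t^b with b = 0.667 (copper, B1)
  D(16) = 0.5438 × 16^0.667 = 0.5438 × 6.355 = 3.456 μm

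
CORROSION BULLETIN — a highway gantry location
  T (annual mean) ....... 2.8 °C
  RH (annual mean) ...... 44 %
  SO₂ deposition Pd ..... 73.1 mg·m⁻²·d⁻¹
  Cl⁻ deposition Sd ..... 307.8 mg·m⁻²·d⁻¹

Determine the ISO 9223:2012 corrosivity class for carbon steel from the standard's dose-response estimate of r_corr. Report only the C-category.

carbon steel: temperature factor f = +0.150·(-7.2) = -1.0800
  Pd branch = 1.77·Pd^0.52·e^(0.02·RH+f) = 13.5 μm/a
  Sd branch = 0.102·Sd^0.62·e^(0.033·RH+0.04·T) = 17 μm/a
  r_corr = 13.5 + 17 = 30.51 μm/a
Category bounds: 25…50 μm/a bracket r_corr ⇒ C3

C3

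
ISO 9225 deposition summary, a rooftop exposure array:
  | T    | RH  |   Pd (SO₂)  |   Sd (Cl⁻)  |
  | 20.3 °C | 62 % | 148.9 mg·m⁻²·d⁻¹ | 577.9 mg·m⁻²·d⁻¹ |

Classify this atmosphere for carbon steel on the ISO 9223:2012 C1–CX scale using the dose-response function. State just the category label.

C5

carbon steel: temperature factor f = -0.054·(10.3) = -0.5562
  SO₂ term: 1.77·148.9^0.52·exp(0.02·62-0.5562) = 47.3
  Cl⁻ term: 0.102·577.9^0.62·exp(0.033·62+0.04·20.3) = 91.66
  sum: 47.3 + 91.66 → r_corr = 139 μm/a
ISO 9223 Table 2 (carbon steel): 80 < 139 ≤ 200 μm/a ⇒ C5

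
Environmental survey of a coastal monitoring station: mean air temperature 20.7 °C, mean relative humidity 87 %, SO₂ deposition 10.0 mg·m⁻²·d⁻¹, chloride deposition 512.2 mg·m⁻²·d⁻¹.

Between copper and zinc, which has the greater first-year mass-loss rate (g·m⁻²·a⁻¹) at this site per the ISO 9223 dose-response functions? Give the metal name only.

zinc

copper: T>10 °C ⇒ hinge -0.080·(20.7−10) = -0.8560
  sulphur-dioxide contribution → 0.6946 μm/a
  chloride contribution → 3.491 μm/a
  total first-year rate 4.186 μm/a
  mass loss = 4.186 μm/a × 8.96 g/cm³ = 37.51 g·m⁻²·a⁻¹
zinc: f(T) = -0.071·(T−10) [T>10 °C] = -0.7597
  sulphur-dioxide contribution → 0.9093 μm/a
  chloride contribution → 7.142 μm/a
  total first-year rate 8.051 μm/a
  mass loss = 8.051 μm/a × 7.14 g/cm³ = 57.49 g·m⁻²·a⁻¹
Ordering by g·m⁻²·a⁻¹: zinc (57.5) > copper (37.5)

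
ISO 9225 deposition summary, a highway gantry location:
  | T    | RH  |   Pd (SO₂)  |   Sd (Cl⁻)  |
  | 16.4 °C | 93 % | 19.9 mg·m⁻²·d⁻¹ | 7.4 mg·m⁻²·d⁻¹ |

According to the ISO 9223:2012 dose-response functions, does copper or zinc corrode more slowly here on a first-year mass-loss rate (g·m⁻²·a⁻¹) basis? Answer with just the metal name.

zinc

copper: T>10 °C ⇒ hinge -0.080·(16.4−10) = -0.5120
  SO₂ term: 0.0053·19.9^0.26·exp(0.059·93-0.5120) = 1.67
  Cl⁻ term: 0.01025·7.4^0.27·exp(0.036·93+0.049·16.4) = 1.118
  sum: 1.67 + 1.118 → r_corr = 2.788 μm/a
  mass loss = 2.788 μm/a × 8.96 g/cm³ = 24.98 g·m⁻²·a⁻¹
zinc: temperature factor f = -0.071·(6.4) = -0.4544
  SO₂ term: 0.0129·19.9^0.44·exp(0.046·93-0.4544) = 2.201
  Cl⁻ term: 0.0175·7.4^0.57·exp(0.008·93+0.085·16.4) = 0.4645
  r_corr = 2.201 + 0.4645 = 2.666 μm/a
  mass loss = 2.666 μm/a × 7.14 g/cm³ = 19.03 g·m⁻²·a⁻¹
Ordering by g·m⁻²·a⁻¹: copper (25) > zinc (19)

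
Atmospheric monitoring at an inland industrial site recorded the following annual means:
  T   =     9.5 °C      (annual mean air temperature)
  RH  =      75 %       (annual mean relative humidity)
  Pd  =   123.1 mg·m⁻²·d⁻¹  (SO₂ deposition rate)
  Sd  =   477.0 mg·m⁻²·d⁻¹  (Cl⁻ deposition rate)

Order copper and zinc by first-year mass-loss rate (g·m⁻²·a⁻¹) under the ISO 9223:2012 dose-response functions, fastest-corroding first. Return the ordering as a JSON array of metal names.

["zinc", "copper"]

copper: temperature factor f = +0.126·(-0.5) = -0.0630
  SO₂ term: 0.0053·123.1^0.26·exp(0.059·75-0.0630) = 1.453
  Sd branch = 0.01025·Sd^0.27·e^(0.036·RH+0.049·T) = 1.284 μm/a
  sum: 1.453 + 1.284 → r_corr = 2.737 μm/a
  mass loss = 2.737 μm/a × 8.96 g/cm³ = 24.52 g·m⁻²·a⁻¹
zinc: f(T) = +0.038·(T−10) [T≤10 °C] = -0.0190
  Pd branch = 0.0129·Pd^0.44·e^(0.046·RH+f) = 3.314 μm/a
  Sd branch = 0.0175·Sd^0.57·e^(0.008·RH+0.085·T) = 2.405 μm/a
  sum: 3.314 + 2.405 → r_corr = 5.719 μm/a
  mass loss = 5.719 μm/a × 7.14 g/cm³ = 40.83 g·m⁻²·a⁻¹
Ordering by g·m⁻²·a⁻¹: zinc (40.8) > copper (24.5)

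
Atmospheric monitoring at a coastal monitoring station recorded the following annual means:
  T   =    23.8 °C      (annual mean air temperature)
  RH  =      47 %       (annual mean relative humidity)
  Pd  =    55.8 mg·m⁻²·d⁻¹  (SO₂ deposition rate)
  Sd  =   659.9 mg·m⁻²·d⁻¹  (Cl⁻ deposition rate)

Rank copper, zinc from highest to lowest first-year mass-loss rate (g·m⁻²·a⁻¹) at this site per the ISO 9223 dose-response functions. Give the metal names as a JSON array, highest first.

copper: T>10 °C ⇒ hinge -0.080·(23.8−10) = -1.1040
  sulphur-dioxide contribution → 0.08003 μm/a
  chloride contribution → 1.031 μm/a
  total first-year rate 1.111 μm/a
  mass loss = 1.111 μm/a × 8.96 g/cm³ = 9.955 g·m⁻²·a⁻¹
zinc: temperature factor f = -0.071·(13.8) = -0.9798
  sulphur-dioxide contribution → 0.2469 μm/a
  chloride contribution → 7.799 μm/a
  ⇒ r_corr(zinc) = 8.045 μm/a
  mass loss = 8.045 μm/a × 7.14 g/cm³ = 57.44 g·m⁻²·a⁻¹
Ordering by g·m⁻²·a⁻¹: zinc (57.4) > copper (9.96)

["zinc", "copper"]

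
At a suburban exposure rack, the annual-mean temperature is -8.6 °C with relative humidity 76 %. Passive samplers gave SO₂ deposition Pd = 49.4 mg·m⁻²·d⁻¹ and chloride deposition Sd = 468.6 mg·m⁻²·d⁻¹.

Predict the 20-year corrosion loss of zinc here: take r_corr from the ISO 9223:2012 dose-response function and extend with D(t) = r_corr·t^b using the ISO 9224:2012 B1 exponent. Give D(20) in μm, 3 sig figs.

zinc: f(T) = +0.038·(T−10) [T≤10 °C] = -0.7068
  SO₂ term: 0.0129·49.4^0.44·exp(0.046·76-0.7068) = 1.167
  Sd branch = 0.0175·Sd^0.57·e^(0.008·RH+0.085·T) = 0.5152 μm/a
  sum: 1.167 + 0.5152 → r_corr = 1.682 μm/a
ISO 9224: D(t) = r_corr · t^b with b = 0.813 (zinc, B1)
  D(20) = 1.682 × 20^0.813 = 1.682 × 11.42 = 19.22 μm

D(20) = 19.2 μm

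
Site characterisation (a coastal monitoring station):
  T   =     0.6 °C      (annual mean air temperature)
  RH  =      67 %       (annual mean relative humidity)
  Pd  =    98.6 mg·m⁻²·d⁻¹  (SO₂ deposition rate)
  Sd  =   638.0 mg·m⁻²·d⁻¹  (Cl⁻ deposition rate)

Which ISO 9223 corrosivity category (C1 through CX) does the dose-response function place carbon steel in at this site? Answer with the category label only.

carbon steel: temperature factor f = +0.150·(-9.4) = -1.4100
  Pd branch = 1.77·Pd^0.52·e^(0.02·RH+f) = 17.96 μm/a
  Cl⁻ term: 0.102·638.0^0.62·exp(0.033·67+0.04·0.6) = 52.27
  r_corr = 17.96 + 52.27 = 70.23 μm/a
ISO 9223 Table 2 (carbon steel): 50 < 70.2 ≤ 80 μm/a ⇒ C4

C4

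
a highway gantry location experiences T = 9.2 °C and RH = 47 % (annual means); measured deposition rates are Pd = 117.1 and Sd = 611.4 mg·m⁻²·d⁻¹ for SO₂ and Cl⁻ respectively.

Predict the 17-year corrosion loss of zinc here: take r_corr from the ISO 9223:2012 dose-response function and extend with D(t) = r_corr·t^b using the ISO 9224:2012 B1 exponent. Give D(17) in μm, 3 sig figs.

zinc: temperature factor f = +0.038·(-0.8) = -0.0304
  SO₂ term: 0.0129·117.1^0.44·exp(0.046·47-0.0304) = 0.8841
  Cl⁻ term: 0.0175·611.4^0.57·exp(0.008·47+0.085·9.2) = 2.159
  r_corr = 0.8841 + 2.159 = 3.043 μm/a
Power-law: D(17) = r_corr · 17^0.813
  D(17) = 3.043 × 17^0.813 = 3.043 × 10.01 = 30.45 μm

D(17) = 30.5 μm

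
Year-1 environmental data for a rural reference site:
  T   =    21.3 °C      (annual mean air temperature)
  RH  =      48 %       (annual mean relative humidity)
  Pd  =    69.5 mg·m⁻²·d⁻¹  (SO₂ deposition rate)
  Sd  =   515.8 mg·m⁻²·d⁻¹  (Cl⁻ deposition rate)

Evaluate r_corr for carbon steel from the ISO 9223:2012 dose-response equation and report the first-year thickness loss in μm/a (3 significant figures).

carbon steel: T>10 °C ⇒ hinge -0.054·(21.3−10) = -0.6102
  sulphur-dioxide contribution → 22.79 μm/a
  chloride contribution → 56.01 μm/a
  total first-year rate 78.8 μm/a

r_corr = 78.8 μm/a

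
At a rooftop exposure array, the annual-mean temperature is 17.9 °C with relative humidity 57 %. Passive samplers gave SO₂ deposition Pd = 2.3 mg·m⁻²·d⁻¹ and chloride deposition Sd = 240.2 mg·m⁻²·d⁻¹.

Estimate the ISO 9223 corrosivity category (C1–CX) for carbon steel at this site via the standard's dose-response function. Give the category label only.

carbon steel: T>10 °C ⇒ hinge -0.054·(17.9−10) = -0.4266
  Pd branch = 1.77·Pd^0.52·e^(0.02·RH+f) = 5.571 μm/a
  Cl⁻ term: 0.102·240.2^0.62·exp(0.033·57+0.04·17.9) = 40.97
  sum: 5.571 + 40.97 → r_corr = 46.54 μm/a
46.5 μm/a falls in (25, 50] for carbon steel → category C3

C3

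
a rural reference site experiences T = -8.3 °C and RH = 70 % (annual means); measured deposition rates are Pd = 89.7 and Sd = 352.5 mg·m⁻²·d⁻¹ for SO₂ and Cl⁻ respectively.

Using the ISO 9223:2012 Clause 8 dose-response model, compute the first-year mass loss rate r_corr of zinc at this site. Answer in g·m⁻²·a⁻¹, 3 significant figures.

r_corr = 11.4 g·m⁻²·a⁻¹

zinc: T≤10 °C ⇒ hinge +0.038·(-8.3−10) = -0.6954
  Pd branch = 0.0129·Pd^0.44·e^(0.046·RH+f) = 1.165 μm/a
  Sd branch = 0.0175·Sd^0.57·e^(0.008·RH+0.085·T) = 0.4283 μm/a
  sum: 1.165 + 0.4283 → r_corr = 1.593 μm/a
Convert to mass loss: 1.593 μm/a × 7.14 g/cm³ = 11.37 g·m⁻²·a⁻¹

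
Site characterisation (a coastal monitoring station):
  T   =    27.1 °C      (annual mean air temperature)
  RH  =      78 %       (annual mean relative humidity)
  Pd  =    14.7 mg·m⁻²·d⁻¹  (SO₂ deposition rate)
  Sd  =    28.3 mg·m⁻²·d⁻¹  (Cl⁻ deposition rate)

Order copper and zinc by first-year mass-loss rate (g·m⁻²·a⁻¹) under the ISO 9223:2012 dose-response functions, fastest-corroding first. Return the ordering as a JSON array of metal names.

copper: T>10 °C ⇒ hinge -0.080·(27.1−10) = -1.3680
  SO₂ term: 0.0053·14.7^0.26·exp(0.059·78-1.3680) = 0.2706
  Cl⁻ term: 0.01025·28.3^0.27·exp(0.036·78+0.049·27.1) = 1.581
  sum: 0.2706 + 1.581 → r_corr = 1.851 μm/a
  mass loss = 1.851 μm/a × 8.96 g/cm³ = 16.59 g·m⁻²·a⁻¹
zinc: T>10 °C ⇒ hinge -0.071·(27.1−10) = -1.2141
  Pd branch = 0.0129·Pd^0.44·e^(0.046·RH+f) = 0.452 μm/a
  Sd branch = 0.0175·Sd^0.57·e^(0.008·RH+0.085·T) = 2.198 μm/a
  sum: 0.452 + 2.198 → r_corr = 2.65 μm/a
  mass loss = 2.65 μm/a × 7.14 g/cm³ = 18.92 g·m⁻²·a⁻¹
Ordering by g·m⁻²·a⁻¹: zinc (18.9) > copper (16.6)

["zinc", "copper"]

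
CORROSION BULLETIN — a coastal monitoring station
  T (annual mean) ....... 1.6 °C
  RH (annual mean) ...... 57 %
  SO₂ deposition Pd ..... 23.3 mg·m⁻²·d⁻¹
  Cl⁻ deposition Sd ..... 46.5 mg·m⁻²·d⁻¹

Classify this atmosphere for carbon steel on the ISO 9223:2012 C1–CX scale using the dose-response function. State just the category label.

C2

carbon steel: f(T) = +0.150·(T−10) [T≤10 °C] = -1.2600
  sulphur-dioxide contribution → 8.07 μm/a
  chloride contribution → 7.711 μm/a
  total first-year rate 15.78 μm/a
Category bounds: 1.3…25 μm/a bracket r_corr ⇒ C2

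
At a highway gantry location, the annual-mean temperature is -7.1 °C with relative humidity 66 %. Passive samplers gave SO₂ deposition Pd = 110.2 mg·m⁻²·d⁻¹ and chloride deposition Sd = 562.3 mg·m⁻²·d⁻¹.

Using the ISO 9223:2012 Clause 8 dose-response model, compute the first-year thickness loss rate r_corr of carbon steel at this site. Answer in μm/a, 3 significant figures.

r_corr = 40.2 μm/a

carbon steel: f(T) = +0.150·(T−10) [T≤10 °C] = -2.5650
  sulphur-dioxide contribution → 5.878 μm/a
  chloride contribution → 34.37 μm/a
  ⇒ r_corr(carbon steel) = 40.24 μm/a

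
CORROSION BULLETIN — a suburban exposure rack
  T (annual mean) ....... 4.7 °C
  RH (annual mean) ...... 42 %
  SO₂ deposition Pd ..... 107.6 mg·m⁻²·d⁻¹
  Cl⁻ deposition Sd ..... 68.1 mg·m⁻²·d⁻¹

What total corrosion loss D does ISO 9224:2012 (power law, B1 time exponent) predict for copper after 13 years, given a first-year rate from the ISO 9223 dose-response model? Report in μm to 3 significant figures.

D(13) = 1.62 μm

copper: temperature factor f = +0.126·(-5.3) = -0.6678
  Pd branch = 0.0053·Pd^0.26·e^(0.059·RH+f) = 0.1093 μm/a
  Sd branch = 0.01025·Sd^0.27·e^(0.036·RH+0.049·T) = 0.183 μm/a
  r_corr = 0.1093 + 0.183 = 0.2923 μm/a
Long-term exponent b (ISO 9224 Table 2, B1) = 0.667
  D(13) = 0.2923 × 13^0.667 = 0.2923 × 5.534 = 1.617 μm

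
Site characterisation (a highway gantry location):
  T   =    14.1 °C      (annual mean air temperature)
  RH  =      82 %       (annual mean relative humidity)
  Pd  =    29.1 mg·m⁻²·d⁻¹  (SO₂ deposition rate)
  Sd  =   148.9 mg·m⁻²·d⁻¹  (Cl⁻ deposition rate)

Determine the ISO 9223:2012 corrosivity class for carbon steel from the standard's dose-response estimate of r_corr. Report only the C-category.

carbon steel: f(T) = -0.054·(T−10) [T>10 °C] = -0.2214
  sulphur-dioxide contribution → 42.2 μm/a
  chloride contribution → 59.69 μm/a
  ⇒ r_corr(carbon steel) = 101.9 μm/a
ISO 9223 Table 2 (carbon steel): 80 < 102 ≤ 200 μm/a ⇒ C5

C5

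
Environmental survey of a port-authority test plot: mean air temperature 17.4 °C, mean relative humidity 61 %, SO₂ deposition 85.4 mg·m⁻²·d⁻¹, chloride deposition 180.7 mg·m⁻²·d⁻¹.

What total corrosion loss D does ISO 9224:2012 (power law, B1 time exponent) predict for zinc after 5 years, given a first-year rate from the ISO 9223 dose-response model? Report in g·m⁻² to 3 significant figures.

D(5) = 87.5 g·m⁻²

zinc: f(T) = -0.071·(T−10) [T>10 °C] = -0.5254
  Pd branch = 0.0129·Pd^0.44·e^(0.046·RH+f) = 0.8931 μm/a
  Cl⁻ term: 0.0175·180.7^0.57·exp(0.008·61+0.085·17.4) = 2.42
  r_corr = 0.8931 + 2.42 = 3.313 μm/a
Long-term exponent b (ISO 9224 Table 2, B1) = 0.813
  D(5) = 3.313 × 5^0.813 = 3.313 × 3.701 = 12.26 μm
  Mass loss = 12.26 μm × 7.14 g/cm³ = 87.53 g·m⁻²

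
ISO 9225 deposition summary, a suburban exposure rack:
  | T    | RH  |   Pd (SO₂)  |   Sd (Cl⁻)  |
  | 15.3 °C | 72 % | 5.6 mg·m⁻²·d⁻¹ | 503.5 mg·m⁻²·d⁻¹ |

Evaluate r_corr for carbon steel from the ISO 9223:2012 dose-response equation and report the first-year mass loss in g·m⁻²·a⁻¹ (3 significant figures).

r_corr = 860 g·m⁻²·a⁻¹

carbon steel: temperature factor f = -0.054·(5.3) = -0.2862
  Pd branch = 1.77·Pd^0.52·e^(0.02·RH+f) = 13.74 μm/a
  Cl⁻ term: 0.102·503.5^0.62·exp(0.033·72+0.04·15.3) = 95.83
  sum: 13.74 + 95.83 → r_corr = 109.6 μm/a
Convert to mass loss: 109.6 μm/a × 7.85 g/cm³ = 860.2 g·m⁻²·a⁻¹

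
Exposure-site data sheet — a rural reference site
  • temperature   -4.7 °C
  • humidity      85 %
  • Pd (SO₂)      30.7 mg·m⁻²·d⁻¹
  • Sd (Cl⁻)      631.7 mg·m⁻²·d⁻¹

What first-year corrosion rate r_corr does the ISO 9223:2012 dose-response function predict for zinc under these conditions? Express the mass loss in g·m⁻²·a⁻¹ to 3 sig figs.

zinc: f(T) = +0.038·(T−10) [T≤10 °C] = -0.5586
  Pd branch = 0.0129·Pd^0.44·e^(0.046·RH+f) = 1.661 μm/a
  Sd branch = 0.0175·Sd^0.57·e^(0.008·RH+0.085·T) = 0.9144 μm/a
  sum: 1.661 + 0.9144 → r_corr = 2.576 μm/a
Convert to mass loss: 2.576 μm/a × 7.14 g/cm³ = 18.39 g·m⁻²·a⁻¹

r_corr = 18.4 g·m⁻²·a⁻¹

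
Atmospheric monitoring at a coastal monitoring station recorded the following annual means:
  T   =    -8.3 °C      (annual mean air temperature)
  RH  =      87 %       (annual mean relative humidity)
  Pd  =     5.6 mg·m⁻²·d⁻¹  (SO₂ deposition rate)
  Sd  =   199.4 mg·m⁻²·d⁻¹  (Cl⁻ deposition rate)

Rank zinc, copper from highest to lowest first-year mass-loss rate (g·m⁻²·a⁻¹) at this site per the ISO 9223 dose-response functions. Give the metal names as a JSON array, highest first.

zinc: f(T) = +0.038·(T−10) [T≤10 °C] = -0.6954
  SO₂ term: 0.0129·5.6^0.44·exp(0.046·87-0.6954) = 0.7513
  Cl⁻ term: 0.0175·199.4^0.57·exp(0.008·87+0.085·-8.3) = 0.3546
  r_corr = 0.7513 + 0.3546 = 1.106 μm/a
  mass loss = 1.106 μm/a × 7.14 g/cm³ = 7.896 g·m⁻²·a⁻¹
copper: f(T) = +0.126·(T−10) [T≤10 °C] = -2.3058
  SO₂ term: 0.0053·5.6^0.26·exp(0.059·87-2.3058) = 0.1402
  Sd branch = 0.01025·Sd^0.27·e^(0.036·RH+0.049·T) = 0.6535 μm/a
  r_corr = 0.1402 + 0.6535 = 0.7936 μm/a
  mass loss = 0.7936 μm/a × 8.96 g/cm³ = 7.111 g·m⁻²·a⁻¹
Ordering by g·m⁻²·a⁻¹: zinc (7.9) > copper (7.11)

["zinc", "copper"]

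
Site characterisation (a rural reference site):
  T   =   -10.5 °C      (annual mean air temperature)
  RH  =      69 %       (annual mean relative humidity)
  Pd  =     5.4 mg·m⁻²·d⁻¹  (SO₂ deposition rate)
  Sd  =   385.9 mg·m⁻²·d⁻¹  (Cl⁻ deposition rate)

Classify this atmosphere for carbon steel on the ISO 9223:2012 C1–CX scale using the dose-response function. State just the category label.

C3

carbon steel: temperature factor f = +0.150·(-20.5) = -3.0750
  SO₂ term: 1.77·5.4^0.52·exp(0.02·69-3.0750) = 0.7811
  Sd branch = 0.102·Sd^0.62·e^(0.033·RH+0.04·T) = 26.22 μm/a
  r_corr = 0.7811 + 26.22 = 27.01 μm/a
ISO 9223 Table 2 (carbon steel): 25 < 27 ≤ 50 μm/a ⇒ C3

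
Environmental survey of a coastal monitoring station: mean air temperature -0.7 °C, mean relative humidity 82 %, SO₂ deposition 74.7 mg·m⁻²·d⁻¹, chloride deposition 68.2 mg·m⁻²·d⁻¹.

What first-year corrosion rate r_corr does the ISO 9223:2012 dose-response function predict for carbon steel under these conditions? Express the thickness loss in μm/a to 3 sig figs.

carbon steel: f(T) = +0.150·(T−10) [T≤10 °C] = -1.6050
  sulphur-dioxide contribution → 17.27 μm/a
  chloride contribution → 20.35 μm/a
  ⇒ r_corr(carbon steel) = 37.62 μm/a

r_corr = 37.6 μm/a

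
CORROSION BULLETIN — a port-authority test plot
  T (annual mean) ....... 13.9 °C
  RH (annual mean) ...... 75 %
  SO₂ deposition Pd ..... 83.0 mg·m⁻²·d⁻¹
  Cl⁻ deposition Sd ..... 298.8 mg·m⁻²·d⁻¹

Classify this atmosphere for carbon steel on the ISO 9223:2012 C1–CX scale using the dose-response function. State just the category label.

C5

carbon steel: temperature factor f = -0.054·(3.9) = -0.2106
  Pd branch = 1.77·Pd^0.52·e^(0.02·RH+f) = 63.95 μm/a
  Cl⁻ term: 0.102·298.8^0.62·exp(0.033·75+0.04·13.9) = 72.39
  sum: 63.95 + 72.39 → r_corr = 136.3 μm/a
Category bounds: 80…200 μm/a bracket r_corr ⇒ C5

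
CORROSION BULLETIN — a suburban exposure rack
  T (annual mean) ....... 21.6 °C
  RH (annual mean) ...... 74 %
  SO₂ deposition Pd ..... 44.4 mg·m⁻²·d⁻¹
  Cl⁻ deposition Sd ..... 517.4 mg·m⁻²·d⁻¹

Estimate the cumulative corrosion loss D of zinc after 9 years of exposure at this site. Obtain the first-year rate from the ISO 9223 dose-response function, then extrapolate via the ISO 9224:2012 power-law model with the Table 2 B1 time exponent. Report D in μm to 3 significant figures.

zinc: temperature factor f = -0.071·(11.6) = -0.8236
  SO₂ term: 0.0129·44.4^0.44·exp(0.046·74-0.8236) = 0.9038
  Sd branch = 0.0175·Sd^0.57·e^(0.008·RH+0.085·T) = 6.989 μm/a
  sum: 0.9038 + 6.989 → r_corr = 7.892 μm/a
Power-law: D(9) = r_corr · 9^0.813
  D(9) = 7.892 × 9^0.813 = 7.892 × 5.968 = 47.1 μm

D(9) = 47.1 μm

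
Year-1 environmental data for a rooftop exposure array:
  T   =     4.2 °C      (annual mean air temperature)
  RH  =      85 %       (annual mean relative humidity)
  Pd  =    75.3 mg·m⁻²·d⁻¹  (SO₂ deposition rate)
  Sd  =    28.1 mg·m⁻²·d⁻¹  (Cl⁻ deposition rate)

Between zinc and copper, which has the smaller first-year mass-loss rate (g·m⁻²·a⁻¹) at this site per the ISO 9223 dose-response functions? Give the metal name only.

zinc: T≤10 °C ⇒ hinge +0.038·(4.2−10) = -0.2204
  sulphur-dioxide contribution → 3.457 μm/a
  chloride contribution → 0.3305 μm/a
  ⇒ r_corr(zinc) = 3.788 μm/a
  mass loss = 3.788 μm/a × 7.14 g/cm³ = 27.05 g·m⁻²·a⁻¹
copper: temperature factor f = +0.126·(-5.8) = -0.7308
  sulphur-dioxide contribution → 1.183 μm/a
  chloride contribution → 0.661 μm/a
  ⇒ r_corr(copper) = 1.844 μm/a
  mass loss = 1.844 μm/a × 8.96 g/cm³ = 16.52 g·m⁻²·a⁻¹
Ordering by g·m⁻²·a⁻¹: zinc (27) > copper (16.5)

copper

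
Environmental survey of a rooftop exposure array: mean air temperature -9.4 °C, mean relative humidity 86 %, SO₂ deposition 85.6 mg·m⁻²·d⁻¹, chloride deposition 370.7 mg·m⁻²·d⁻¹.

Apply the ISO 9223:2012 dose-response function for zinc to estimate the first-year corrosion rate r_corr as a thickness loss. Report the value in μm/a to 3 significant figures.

zinc: temperature factor f = +0.038·(-19.4) = -0.7372
  Pd branch = 0.0129·Pd^0.44·e^(0.046·RH+f) = 2.284 μm/a
  Sd branch = 0.0175·Sd^0.57·e^(0.008·RH+0.085·T) = 0.4562 μm/a
  r_corr = 2.284 + 0.4562 = 2.741 μm/a

r_corr = 2.74 μm/a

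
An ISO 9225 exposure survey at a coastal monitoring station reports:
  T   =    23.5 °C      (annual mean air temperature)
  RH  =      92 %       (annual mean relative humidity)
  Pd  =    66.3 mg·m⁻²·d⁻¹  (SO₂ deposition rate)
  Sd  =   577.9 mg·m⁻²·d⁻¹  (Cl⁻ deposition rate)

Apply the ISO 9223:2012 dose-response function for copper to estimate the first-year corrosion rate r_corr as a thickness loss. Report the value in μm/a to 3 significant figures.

copper: f(T) = -0.080·(T−10) [T>10 °C] = -1.0800
  Pd branch = 0.0053·Pd^0.26·e^(0.059·RH+f) = 1.219 μm/a
  Cl⁻ term: 0.01025·577.9^0.27·exp(0.036·92+0.049·23.5) = 4.953
  r_corr = 1.219 + 4.953 = 6.173 μm/a

r_corr = 6.17 μm/a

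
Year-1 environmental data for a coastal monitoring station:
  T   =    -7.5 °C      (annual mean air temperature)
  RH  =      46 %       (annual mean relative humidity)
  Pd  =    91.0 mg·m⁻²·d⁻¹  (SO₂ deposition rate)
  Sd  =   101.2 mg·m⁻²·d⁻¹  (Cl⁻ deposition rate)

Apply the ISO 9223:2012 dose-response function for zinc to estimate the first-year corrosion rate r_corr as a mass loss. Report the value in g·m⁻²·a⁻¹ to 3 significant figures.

zinc: temperature factor f = +0.038·(-17.5) = -0.6650
  Pd branch = 0.0129·Pd^0.44·e^(0.046·RH+f) = 0.4006 μm/a
  Sd branch = 0.0175·Sd^0.57·e^(0.008·RH+0.085·T) = 0.1858 μm/a
  r_corr = 0.4006 + 0.1858 = 0.5864 μm/a
Convert to mass loss: 0.5864 μm/a × 7.14 g/cm³ = 4.187 g·m⁻²·a⁻¹

r_corr = 4.19 g·m⁻²·a⁻¹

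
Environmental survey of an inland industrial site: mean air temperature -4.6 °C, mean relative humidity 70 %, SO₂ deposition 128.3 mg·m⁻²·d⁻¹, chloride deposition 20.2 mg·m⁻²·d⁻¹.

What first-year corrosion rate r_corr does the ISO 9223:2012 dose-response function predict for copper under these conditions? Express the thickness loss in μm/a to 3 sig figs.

r_corr = 0.414 μm/a

copper: f(T) = +0.126·(T−10) [T≤10 °C] = -1.8396
  Pd branch = 0.0053·Pd^0.26·e^(0.059·RH+f) = 0.185 μm/a
  Sd branch = 0.01025·Sd^0.27·e^(0.036·RH+0.049·T) = 0.2289 μm/a
  sum: 0.185 + 0.2289 → r_corr = 0.4139 μm/a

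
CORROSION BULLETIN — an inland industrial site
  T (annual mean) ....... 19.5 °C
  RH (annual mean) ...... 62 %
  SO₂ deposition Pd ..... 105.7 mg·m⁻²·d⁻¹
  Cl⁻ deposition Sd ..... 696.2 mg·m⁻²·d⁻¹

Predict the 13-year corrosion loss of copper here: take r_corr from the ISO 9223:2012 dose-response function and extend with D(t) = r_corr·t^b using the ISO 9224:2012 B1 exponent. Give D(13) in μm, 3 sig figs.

copper: T>10 °C ⇒ hinge -0.080·(19.5−10) = -0.7600
  SO₂ term: 0.0053·105.7^0.26·exp(0.059·62-0.7600) = 0.3229
  Cl⁻ term: 0.01025·696.2^0.27·exp(0.036·62+0.049·19.5) = 1.454
  r_corr = 0.3229 + 1.454 = 1.777 μm/a
ISO 9224: D(t) = r_corr · t^b with b = 0.667 (copper, B1)
  D(13) = 1.777 × 13^0.667 = 1.777 × 5.534 = 9.833 μm

D(13) = 9.83 μm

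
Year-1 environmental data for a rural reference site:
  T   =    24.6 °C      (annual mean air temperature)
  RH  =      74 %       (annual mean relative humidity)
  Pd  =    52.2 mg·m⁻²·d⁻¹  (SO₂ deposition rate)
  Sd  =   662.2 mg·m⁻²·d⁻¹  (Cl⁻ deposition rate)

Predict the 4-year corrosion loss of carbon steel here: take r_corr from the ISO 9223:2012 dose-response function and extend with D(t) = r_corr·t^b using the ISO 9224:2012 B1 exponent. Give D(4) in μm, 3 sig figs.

carbon steel: temperature factor f = -0.054·(14.6) = -0.7884
  Pd branch = 1.77·Pd^0.52·e^(0.02·RH+f) = 27.64 μm/a
  Sd branch = 0.102·Sd^0.62·e^(0.033·RH+0.04·T) = 176 μm/a
  r_corr = 27.64 + 176 = 203.6 μm/a
Long-term exponent b (ISO 9224 Table 2, B1) = 0.523
  D(4) = 203.6 × 4^0.523 = 203.6 × 2.065 = 420.5 μm

D(4) = 420 μm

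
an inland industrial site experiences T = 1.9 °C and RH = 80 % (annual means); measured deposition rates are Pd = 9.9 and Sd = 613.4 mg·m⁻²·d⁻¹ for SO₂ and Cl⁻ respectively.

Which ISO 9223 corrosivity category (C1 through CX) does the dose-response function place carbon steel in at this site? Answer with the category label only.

carbon steel: T≤10 °C ⇒ hinge +0.150·(1.9−10) = -1.2150
  Pd branch = 1.77·Pd^0.52·e^(0.02·RH+f) = 8.569 μm/a
  Sd branch = 0.102·Sd^0.62·e^(0.033·RH+0.04·T) = 82.52 μm/a
  sum: 8.569 + 82.52 → r_corr = 91.09 μm/a
91.1 μm/a falls in (80, 200] for carbon steel → category C5

C5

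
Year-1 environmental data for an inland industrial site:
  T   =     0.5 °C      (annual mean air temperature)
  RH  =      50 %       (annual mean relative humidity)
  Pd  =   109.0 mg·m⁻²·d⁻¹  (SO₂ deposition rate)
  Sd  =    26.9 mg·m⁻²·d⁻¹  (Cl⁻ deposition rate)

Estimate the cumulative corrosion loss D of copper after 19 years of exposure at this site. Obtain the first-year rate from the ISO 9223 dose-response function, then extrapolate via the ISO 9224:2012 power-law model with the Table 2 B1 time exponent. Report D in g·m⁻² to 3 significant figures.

D(19) = 16.5 g·m⁻²

copper: temperature factor f = +0.126·(-9.5) = -1.1970
  SO₂ term: 0.0053·109.0^0.26·exp(0.059·50-1.1970) = 0.1036
  Cl⁻ term: 0.01025·26.9^0.27·exp(0.036·50+0.049·0.5) = 0.1546
  sum: 0.1036 + 0.1546 → r_corr = 0.2582 μm/a
Power-law: D(19) = r_corr · 19^0.667
  D(19) = 0.2582 × 19^0.667 = 0.2582 × 7.127 = 1.84 μm
  Mass loss = 1.84 μm × 8.96 g/cm³ = 16.49 g·m⁻²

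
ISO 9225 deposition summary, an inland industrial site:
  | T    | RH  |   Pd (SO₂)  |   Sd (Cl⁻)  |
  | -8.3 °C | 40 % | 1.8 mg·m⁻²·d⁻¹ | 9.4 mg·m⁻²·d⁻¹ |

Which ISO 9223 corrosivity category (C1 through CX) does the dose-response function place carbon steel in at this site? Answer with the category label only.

carbon steel: T≤10 °C ⇒ hinge +0.150·(-8.3−10) = -2.7450
  sulphur-dioxide contribution → 0.3436 μm/a
  chloride contribution → 1.099 μm/a
  total first-year rate 1.443 μm/a
Category bounds: 1.3…25 μm/a bracket r_corr ⇒ C2

C2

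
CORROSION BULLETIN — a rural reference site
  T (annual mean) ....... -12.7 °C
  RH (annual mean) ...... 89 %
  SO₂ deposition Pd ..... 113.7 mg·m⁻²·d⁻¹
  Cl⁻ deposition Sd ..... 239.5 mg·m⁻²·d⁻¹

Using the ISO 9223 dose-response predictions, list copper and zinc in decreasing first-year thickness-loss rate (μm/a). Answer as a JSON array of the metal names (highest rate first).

copper: T≤10 °C ⇒ hinge +0.126·(-12.7−10) = -2.8602
  Pd branch = 0.0053·Pd^0.26·e^(0.059·RH+f) = 0.1982 μm/a
  Sd branch = 0.01025·Sd^0.27·e^(0.036·RH+0.049·T) = 0.5948 μm/a
  r_corr = 0.1982 + 0.5948 = 0.793 μm/a
zinc: f(T) = +0.038·(T−10) [T≤10 °C] = -0.8626
  Pd branch = 0.0129·Pd^0.44·e^(0.046·RH+f) = 2.621 μm/a
  Cl⁻ term: 0.0175·239.5^0.57·exp(0.008·89+0.085·-12.7) = 0.2752
  r_corr = 2.621 + 0.2752 = 2.896 μm/a
Ordering by μm/a: zinc (2.9) > copper (0.793)

["zinc", "copper"]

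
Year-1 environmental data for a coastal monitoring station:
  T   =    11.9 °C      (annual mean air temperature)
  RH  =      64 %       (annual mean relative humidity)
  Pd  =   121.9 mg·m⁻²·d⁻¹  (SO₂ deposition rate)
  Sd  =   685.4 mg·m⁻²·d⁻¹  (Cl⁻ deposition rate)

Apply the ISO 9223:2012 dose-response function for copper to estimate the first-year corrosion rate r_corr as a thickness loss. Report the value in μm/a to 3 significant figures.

copper: f(T) = -0.080·(T−10) [T>10 °C] = -0.1520
  sulphur-dioxide contribution → 0.6927 μm/a
  chloride contribution → 1.072 μm/a
  ⇒ r_corr(copper) = 1.765 μm/a

r_corr = 1.76 μm/a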